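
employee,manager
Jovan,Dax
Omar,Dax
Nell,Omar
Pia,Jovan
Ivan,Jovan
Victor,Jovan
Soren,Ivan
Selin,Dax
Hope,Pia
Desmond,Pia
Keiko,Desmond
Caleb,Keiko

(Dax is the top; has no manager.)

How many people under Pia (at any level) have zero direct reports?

2

The people in Pia's organization with no one reporting to them are Caleb, Hope. That is 2.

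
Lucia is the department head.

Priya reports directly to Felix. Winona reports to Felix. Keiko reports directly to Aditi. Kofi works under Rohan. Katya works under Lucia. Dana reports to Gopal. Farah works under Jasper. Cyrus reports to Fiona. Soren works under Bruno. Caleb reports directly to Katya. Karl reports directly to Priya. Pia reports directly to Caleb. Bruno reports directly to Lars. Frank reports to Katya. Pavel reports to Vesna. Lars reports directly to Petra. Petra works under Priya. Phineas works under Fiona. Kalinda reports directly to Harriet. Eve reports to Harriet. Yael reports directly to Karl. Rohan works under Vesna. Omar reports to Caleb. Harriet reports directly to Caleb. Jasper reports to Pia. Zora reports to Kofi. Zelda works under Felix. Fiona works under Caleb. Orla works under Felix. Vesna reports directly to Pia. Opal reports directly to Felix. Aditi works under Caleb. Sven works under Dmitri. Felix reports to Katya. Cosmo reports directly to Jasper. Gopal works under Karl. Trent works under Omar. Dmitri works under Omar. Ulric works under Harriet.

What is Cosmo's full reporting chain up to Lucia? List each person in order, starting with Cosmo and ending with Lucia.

Cosmo reports to Jasper. Jasper reports to Pia. Pia reports to Caleb. Caleb reports to Katya. Katya reports to Lucia. Lucia is at the top.

Cosmo -> Jasper -> Pia -> Caleb -> Katya -> Lucia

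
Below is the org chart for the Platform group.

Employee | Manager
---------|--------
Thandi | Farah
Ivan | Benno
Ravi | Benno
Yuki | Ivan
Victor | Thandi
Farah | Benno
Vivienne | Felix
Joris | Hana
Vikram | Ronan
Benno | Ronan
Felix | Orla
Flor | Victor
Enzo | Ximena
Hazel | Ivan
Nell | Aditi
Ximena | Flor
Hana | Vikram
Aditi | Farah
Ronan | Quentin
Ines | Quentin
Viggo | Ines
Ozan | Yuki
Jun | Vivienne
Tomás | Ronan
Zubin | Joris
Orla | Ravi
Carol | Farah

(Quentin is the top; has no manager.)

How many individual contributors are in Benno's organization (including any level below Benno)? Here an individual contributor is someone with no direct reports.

The people in Benno's organization with no one reporting to them are Hazel, Ozan, Jun, Carol, Nell, Enzo. That is 6.

6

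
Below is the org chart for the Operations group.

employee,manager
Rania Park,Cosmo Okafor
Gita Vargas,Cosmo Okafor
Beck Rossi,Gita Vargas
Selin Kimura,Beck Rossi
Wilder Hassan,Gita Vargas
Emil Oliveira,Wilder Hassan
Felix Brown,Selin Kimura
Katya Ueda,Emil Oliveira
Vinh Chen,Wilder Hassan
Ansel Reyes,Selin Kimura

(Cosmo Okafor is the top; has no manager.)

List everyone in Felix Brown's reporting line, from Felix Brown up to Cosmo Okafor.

Felix Brown -> Selin Kimura -> Beck Rossi -> Gita Vargas -> Cosmo Okafor

Felix Brown reports to Selin Kimura. Selin Kimura reports to Beck Rossi. Beck Rossi reports to Gita Vargas. Gita Vargas reports to Cosmo Okafor. Cosmo Okafor is at the top.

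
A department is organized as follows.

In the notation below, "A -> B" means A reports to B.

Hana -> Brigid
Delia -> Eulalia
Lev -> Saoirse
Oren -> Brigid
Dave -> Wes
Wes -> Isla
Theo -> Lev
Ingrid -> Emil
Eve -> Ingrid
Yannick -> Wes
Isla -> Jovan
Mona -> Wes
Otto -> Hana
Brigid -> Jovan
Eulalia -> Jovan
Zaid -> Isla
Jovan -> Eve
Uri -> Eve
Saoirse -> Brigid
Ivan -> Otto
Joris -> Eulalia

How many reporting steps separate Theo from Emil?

7

Chain from Theo up to Emil: Theo → Lev → Saoirse → Brigid → Jovan → Eve → Ingrid → Emil. That is 7 steps up, so Theo is 7 levels below Emil.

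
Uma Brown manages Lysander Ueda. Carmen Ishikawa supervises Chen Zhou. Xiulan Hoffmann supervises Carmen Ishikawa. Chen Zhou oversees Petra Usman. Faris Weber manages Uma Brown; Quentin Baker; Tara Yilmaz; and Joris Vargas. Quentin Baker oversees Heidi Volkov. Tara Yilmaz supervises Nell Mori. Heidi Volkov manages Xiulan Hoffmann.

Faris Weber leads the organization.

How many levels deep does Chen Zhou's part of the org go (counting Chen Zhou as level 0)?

1

The longest chain under Chen Zhou runs Chen Zhou → Petra Usman, which is 1 level below Chen Zhou.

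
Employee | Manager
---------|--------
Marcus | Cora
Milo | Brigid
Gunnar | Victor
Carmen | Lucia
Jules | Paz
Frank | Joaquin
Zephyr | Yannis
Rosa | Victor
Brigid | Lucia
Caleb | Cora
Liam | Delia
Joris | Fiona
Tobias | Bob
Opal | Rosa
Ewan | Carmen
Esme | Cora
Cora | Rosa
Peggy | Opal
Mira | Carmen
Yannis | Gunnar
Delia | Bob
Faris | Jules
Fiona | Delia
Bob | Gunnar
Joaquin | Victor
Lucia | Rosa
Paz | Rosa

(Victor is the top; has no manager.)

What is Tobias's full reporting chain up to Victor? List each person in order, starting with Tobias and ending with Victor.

Tobias reports to Bob. Bob reports to Gunnar. Gunnar reports to Victor. Victor is at the top.

Tobias -> Bob -> Gunnar -> Victor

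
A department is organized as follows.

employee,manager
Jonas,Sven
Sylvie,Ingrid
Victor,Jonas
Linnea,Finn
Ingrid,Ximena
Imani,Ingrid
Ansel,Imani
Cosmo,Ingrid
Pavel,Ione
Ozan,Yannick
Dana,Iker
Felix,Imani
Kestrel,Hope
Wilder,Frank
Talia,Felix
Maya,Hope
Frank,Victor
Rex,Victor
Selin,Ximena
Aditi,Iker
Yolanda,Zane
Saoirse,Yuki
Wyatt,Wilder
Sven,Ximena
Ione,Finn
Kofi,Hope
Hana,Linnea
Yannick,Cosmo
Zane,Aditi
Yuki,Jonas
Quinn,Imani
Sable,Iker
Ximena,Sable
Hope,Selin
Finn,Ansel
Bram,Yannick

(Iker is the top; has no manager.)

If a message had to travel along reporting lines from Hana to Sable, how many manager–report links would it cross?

Hana is in Sable's organization: the chain from Hana up to Sable is Hana → Linnea → Finn → Ansel → Imani → Ingrid → Ximena → Sable, which is 7 links.

7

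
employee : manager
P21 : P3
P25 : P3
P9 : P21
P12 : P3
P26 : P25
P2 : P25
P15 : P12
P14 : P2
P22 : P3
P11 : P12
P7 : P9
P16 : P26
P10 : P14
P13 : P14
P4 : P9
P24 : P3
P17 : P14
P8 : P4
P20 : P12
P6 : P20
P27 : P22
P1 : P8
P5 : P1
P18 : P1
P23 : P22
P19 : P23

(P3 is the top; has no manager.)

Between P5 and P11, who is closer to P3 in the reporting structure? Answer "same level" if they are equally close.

P11

P5 is 6 levels below P3; P11 is 2. P11 is higher.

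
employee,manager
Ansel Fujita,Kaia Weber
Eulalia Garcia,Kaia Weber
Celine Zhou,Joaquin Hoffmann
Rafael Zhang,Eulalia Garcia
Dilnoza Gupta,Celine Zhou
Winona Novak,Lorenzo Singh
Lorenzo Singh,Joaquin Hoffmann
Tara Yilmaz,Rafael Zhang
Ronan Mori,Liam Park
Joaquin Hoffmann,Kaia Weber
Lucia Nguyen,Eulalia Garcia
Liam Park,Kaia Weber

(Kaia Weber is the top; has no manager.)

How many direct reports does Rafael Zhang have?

Rafael Zhang directly manages Tara Yilmaz. That is 1 direct report.

1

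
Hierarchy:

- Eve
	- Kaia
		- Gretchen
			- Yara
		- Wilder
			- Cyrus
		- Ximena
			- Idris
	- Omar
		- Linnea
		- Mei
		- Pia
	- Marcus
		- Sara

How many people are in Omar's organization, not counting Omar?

3

Omar directly manages Linnea, Mei, Pia. Linnea has no reports. Mei has no reports. Pia has no reports. So Omar's organization is 3 direct reports plus everyone under them: 1 + 1 + 1 = 3.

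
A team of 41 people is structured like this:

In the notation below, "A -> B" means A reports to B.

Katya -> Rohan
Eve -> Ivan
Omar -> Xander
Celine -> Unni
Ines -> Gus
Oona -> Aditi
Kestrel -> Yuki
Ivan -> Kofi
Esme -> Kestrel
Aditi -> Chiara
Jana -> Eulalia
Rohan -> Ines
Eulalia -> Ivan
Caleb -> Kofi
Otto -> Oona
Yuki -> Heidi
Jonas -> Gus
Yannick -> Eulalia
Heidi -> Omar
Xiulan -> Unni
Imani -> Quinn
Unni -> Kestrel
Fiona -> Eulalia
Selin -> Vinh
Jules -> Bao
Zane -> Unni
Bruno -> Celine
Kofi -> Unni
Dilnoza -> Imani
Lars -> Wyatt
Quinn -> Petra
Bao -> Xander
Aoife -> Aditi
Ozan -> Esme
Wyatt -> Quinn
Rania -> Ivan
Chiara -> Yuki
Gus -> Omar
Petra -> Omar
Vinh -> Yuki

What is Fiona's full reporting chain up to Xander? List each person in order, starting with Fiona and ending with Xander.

Fiona reports to Eulalia. Eulalia reports to Ivan. Ivan reports to Kofi. Kofi reports to Unni. Unni reports to Kestrel. Kestrel reports to Yuki. Yuki reports to Heidi. Heidi reports to Omar. Omar reports to Xander. Xander is at the top.

Fiona -> Eulalia -> Ivan -> Kofi -> Unni -> Kestrel -> Yuki -> Heidi -> Omar -> Xander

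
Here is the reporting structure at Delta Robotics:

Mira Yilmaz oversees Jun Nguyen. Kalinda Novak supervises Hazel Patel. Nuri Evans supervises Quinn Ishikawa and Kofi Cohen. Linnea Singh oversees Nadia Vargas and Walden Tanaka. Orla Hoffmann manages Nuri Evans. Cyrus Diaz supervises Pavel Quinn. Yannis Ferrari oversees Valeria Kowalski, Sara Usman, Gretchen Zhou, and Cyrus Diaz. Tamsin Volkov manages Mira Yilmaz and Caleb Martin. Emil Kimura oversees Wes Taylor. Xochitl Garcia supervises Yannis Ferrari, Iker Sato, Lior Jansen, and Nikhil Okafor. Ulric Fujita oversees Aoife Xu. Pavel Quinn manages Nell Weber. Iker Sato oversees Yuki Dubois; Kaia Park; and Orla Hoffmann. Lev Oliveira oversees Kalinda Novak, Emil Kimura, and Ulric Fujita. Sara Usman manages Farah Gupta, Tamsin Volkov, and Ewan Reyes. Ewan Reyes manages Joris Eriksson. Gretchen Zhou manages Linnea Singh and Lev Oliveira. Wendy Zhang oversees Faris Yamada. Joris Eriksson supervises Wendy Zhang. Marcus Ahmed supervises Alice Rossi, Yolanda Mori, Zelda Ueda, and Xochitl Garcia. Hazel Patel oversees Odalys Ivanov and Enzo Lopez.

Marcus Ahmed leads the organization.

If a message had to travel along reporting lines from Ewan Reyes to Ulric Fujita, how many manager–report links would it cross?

Ewan Reyes is 2 levels below Yannis Ferrari, and Ulric Fujita is 3 levels below Yannis Ferrari (their lowest common manager). The shortest path runs up from Ewan Reyes to Yannis Ferrari and back down to Ulric Fujita: 2 + 3 = 5 links.

5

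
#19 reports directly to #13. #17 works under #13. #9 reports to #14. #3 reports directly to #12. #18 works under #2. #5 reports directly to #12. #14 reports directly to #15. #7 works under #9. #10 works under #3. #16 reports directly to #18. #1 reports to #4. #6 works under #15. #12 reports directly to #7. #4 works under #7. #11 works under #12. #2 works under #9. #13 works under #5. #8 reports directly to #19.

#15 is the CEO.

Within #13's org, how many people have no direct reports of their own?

2

The people in #13's organization with no one reporting to them are #8, #17. That is 2.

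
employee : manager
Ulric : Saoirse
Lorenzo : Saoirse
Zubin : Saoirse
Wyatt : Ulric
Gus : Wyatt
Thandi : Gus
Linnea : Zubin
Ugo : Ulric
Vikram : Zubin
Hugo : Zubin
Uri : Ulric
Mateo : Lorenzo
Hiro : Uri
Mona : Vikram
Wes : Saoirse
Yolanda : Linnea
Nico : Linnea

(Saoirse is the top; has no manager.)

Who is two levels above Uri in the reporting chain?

Saoirse

Uri reports to Ulric, and Ulric reports to Saoirse. So Uri's skip-level manager is Saoirse.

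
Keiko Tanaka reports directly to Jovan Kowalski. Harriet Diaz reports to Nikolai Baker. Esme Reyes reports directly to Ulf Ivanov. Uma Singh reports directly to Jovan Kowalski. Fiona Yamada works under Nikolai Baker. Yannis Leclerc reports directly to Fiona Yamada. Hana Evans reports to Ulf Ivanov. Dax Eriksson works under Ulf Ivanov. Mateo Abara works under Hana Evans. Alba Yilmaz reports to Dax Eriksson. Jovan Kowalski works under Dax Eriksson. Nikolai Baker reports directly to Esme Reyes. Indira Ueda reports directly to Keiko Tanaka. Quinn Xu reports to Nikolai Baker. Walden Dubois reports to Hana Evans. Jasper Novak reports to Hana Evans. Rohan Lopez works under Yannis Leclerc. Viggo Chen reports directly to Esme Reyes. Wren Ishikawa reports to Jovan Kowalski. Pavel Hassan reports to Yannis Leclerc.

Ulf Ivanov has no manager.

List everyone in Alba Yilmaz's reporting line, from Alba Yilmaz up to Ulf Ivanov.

Alba Yilmaz reports to Dax Eriksson. Dax Eriksson reports to Ulf Ivanov. Ulf Ivanov is at the top.

Alba Yilmaz -> Dax Eriksson -> Ulf Ivanov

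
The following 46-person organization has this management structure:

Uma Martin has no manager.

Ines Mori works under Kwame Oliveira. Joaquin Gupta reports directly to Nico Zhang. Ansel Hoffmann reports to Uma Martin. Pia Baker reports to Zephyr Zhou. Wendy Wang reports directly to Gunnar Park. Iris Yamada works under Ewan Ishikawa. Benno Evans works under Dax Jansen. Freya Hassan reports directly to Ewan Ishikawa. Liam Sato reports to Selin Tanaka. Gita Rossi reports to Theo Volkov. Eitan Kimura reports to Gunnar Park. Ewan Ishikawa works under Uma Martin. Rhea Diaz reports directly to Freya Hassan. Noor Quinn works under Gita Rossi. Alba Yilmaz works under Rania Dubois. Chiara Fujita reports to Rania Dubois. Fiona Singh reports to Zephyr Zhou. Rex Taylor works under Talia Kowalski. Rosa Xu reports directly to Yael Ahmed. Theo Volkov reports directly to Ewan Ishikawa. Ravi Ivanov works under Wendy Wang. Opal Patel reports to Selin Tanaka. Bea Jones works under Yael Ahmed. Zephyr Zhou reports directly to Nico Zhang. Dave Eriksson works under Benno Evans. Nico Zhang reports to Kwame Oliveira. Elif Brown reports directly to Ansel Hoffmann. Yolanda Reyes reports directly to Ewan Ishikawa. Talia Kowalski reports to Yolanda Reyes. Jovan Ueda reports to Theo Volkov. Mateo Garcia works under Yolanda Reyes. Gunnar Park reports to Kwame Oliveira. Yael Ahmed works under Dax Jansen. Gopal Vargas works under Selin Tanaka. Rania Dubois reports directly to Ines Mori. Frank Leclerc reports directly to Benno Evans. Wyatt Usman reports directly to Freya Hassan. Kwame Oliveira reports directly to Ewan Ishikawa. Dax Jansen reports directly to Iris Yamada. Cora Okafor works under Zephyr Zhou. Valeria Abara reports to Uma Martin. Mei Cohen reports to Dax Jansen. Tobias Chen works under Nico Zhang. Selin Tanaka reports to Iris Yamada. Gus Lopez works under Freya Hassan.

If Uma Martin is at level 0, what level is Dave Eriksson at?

5

Chain from Dave Eriksson up to Uma Martin: Dave Eriksson → Benno Evans → Dax Jansen → Iris Yamada → Ewan Ishikawa → Uma Martin. That is 5 steps up, so Dave Eriksson is 5 levels below Uma Martin.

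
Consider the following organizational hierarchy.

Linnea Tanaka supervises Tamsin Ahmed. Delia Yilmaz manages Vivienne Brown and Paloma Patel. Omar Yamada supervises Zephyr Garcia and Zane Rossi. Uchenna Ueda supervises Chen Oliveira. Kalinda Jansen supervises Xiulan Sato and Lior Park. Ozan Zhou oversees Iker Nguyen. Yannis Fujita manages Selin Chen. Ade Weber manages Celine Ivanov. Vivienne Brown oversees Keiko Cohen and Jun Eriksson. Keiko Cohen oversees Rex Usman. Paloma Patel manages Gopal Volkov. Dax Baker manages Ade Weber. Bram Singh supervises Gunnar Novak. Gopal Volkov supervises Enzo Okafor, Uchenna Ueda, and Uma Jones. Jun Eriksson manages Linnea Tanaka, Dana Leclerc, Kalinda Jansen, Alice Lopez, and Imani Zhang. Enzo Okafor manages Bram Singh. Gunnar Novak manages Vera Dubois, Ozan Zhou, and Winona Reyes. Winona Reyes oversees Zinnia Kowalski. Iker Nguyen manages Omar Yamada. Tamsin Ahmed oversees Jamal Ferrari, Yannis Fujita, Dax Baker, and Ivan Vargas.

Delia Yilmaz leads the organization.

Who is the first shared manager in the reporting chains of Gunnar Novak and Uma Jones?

Gopal Volkov

Gunnar Novak's chain of managers is Bram Singh, Enzo Okafor, Gopal Volkov, Paloma Patel, Delia Yilmaz. Uma Jones's chain of managers is Gopal Volkov, Paloma Patel, Delia Yilmaz. The first manager that appears in both chains is Gopal Volkov.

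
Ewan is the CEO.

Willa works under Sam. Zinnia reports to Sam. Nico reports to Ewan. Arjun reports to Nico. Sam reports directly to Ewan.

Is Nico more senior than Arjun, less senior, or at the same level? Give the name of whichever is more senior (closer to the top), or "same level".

Nico is 1 level below Ewan; Arjun is 2. Nico is higher.

Nico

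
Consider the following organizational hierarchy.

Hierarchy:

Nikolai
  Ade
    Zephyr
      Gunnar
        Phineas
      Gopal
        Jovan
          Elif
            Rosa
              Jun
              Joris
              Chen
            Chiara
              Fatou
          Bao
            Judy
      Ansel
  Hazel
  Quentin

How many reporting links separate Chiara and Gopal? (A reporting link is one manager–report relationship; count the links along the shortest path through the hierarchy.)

Chiara is in Gopal's organization: the chain from Chiara up to Gopal is Chiara → Elif → Jovan → Gopal, which is 3 links.

3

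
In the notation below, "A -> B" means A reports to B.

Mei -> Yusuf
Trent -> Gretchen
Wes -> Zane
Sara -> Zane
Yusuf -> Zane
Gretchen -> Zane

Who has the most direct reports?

Direct-report counts: Zane has 4; Yusuf has 1; Gretchen has 1. The largest is 4, held by Zane.

Zane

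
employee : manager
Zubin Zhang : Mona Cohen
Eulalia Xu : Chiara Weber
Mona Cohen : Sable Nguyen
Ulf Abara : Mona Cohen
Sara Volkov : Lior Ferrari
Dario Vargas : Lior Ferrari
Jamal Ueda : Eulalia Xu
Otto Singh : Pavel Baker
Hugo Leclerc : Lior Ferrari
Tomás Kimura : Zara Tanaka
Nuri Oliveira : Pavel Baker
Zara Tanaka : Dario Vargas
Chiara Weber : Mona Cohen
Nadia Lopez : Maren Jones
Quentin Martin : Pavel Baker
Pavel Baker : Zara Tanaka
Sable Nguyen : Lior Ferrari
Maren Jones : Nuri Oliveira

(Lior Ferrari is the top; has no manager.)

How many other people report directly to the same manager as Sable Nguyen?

3

Sable Nguyen reports to Lior Ferrari. Lior Ferrari's other direct reports are Dario Vargas, Hugo Leclerc, Sara Volkov — 3 peers.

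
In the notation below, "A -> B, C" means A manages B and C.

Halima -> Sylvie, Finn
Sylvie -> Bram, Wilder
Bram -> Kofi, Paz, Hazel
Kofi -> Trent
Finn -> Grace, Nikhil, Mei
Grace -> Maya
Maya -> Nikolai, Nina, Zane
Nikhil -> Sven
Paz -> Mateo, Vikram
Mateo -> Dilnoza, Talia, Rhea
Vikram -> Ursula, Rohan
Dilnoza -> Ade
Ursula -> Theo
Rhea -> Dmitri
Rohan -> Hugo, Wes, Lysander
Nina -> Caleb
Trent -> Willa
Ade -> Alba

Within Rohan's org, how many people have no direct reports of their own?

3

The people in Rohan's organization with no one reporting to them are Lysander, Wes, Hugo. That is 3.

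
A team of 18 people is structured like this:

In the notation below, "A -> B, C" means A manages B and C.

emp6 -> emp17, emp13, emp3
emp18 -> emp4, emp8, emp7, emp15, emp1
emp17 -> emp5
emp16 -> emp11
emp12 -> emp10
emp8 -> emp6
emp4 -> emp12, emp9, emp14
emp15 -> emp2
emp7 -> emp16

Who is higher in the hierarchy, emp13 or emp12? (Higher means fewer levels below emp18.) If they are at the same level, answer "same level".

emp13 is 3 levels below emp18; emp12 is 2. emp12 is higher.

emp12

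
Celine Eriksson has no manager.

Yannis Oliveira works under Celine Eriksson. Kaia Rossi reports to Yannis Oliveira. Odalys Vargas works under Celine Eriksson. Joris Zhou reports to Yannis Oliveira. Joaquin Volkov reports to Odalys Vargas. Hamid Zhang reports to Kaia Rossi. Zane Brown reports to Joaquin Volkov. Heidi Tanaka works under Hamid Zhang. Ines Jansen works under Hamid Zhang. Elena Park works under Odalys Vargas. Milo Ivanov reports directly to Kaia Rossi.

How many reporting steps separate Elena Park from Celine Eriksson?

2

Chain from Elena Park up to Celine Eriksson: Elena Park → Odalys Vargas → Celine Eriksson. That is 2 steps up, so Elena Park is 2 levels below Celine Eriksson.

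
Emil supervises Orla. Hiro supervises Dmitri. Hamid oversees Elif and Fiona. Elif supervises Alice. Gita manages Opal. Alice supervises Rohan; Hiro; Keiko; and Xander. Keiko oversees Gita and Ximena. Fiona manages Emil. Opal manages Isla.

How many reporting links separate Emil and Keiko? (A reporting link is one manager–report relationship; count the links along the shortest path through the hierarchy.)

Emil is 2 levels below Hamid, and Keiko is 3 levels below Hamid (their lowest common manager). The shortest path runs up from Emil to Hamid and back down to Keiko: 2 + 3 = 5 links.

5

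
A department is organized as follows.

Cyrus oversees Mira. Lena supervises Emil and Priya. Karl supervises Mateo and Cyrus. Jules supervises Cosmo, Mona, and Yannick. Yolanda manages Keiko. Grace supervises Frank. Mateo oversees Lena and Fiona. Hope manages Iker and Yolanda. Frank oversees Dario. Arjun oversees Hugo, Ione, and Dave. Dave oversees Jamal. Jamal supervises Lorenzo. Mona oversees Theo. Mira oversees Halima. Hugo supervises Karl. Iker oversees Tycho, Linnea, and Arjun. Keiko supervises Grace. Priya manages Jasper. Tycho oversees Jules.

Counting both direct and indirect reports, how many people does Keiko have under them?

3

Keiko directly manages Grace. Under Grace: Frank, Dario (2). That's 3 in total.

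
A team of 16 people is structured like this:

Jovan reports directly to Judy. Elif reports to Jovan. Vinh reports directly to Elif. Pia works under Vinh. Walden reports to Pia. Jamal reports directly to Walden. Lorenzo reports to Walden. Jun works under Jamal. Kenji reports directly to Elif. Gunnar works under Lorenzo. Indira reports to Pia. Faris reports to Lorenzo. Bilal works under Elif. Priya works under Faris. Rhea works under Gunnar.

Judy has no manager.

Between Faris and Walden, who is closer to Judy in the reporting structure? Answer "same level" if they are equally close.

Faris is 7 levels below Judy; Walden is 5. Walden is higher.

Walden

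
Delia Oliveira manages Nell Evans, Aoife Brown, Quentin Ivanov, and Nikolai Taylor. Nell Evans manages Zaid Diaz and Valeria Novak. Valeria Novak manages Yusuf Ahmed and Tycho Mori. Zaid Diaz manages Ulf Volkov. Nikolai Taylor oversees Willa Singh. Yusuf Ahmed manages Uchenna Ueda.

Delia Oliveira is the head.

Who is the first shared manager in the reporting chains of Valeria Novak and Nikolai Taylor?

Delia Oliveira

Valeria Novak's chain of managers is Nell Evans, Delia Oliveira. Nikolai Taylor's chain of managers is Delia Oliveira. The first manager that appears in both chains is Delia Oliveira.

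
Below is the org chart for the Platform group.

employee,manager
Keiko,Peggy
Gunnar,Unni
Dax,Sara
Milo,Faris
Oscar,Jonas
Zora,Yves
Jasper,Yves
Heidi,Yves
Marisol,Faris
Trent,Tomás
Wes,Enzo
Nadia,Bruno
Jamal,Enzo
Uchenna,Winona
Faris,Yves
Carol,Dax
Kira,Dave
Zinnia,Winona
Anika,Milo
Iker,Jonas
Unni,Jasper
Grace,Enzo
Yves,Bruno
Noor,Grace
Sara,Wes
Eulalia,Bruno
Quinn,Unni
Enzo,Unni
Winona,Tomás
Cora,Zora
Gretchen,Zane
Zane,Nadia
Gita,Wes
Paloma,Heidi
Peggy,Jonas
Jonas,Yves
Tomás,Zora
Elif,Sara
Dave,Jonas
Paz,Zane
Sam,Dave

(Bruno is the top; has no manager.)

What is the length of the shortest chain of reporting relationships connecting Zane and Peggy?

Zane is 2 levels below Bruno, and Peggy is 3 levels below Bruno (their lowest common manager). The shortest path runs up from Zane to Bruno and back down to Peggy: 2 + 3 = 5 links.

5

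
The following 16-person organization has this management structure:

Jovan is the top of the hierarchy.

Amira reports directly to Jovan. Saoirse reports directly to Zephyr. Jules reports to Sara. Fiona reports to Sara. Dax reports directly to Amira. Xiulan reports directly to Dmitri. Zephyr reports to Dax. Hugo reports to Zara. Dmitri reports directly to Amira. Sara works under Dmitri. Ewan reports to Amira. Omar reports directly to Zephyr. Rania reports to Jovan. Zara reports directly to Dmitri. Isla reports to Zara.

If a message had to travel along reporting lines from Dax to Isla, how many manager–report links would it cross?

4

Dax is 1 level below Amira, and Isla is 3 levels below Amira (their lowest common manager). The shortest path runs up from Dax to Amira and back down to Isla: 1 + 3 = 4 links.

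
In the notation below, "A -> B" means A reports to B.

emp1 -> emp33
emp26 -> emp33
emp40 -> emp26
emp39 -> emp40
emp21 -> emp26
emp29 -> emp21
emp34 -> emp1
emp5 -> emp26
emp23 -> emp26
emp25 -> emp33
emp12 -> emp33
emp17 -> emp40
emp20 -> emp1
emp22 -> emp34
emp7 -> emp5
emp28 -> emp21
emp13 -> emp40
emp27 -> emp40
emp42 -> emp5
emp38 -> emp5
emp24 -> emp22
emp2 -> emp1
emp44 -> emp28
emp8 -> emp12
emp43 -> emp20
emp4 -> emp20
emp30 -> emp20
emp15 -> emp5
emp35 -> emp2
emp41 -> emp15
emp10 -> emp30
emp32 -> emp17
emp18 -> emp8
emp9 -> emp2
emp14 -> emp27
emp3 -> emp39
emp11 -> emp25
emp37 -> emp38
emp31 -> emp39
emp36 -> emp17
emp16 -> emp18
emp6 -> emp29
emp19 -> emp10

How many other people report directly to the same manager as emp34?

2

emp34 reports to emp1. emp1's other direct reports are emp20, emp2 — 2 peers.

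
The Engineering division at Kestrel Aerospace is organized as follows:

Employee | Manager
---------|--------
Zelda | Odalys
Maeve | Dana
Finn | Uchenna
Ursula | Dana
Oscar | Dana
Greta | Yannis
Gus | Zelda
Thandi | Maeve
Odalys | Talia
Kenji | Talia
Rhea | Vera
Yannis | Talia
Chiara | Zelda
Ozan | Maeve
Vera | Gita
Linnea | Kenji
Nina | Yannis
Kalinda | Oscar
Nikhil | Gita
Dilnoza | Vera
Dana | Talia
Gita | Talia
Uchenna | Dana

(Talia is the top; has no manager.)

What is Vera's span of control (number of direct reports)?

Vera directly manages Dilnoza, Rhea. That is 2 direct reports.

2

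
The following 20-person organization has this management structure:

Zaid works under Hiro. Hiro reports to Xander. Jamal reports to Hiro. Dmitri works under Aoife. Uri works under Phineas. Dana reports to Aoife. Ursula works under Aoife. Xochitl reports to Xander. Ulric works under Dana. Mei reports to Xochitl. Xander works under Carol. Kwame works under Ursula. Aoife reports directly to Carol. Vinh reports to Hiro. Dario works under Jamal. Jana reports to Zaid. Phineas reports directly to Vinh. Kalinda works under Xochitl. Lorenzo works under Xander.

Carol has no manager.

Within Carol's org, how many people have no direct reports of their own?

The people in Carol's organization with no one reporting to them are Ulric, Dmitri, Kwame, Lorenzo, Kalinda, Mei, Dario, Jana, Uri. That is 9.

9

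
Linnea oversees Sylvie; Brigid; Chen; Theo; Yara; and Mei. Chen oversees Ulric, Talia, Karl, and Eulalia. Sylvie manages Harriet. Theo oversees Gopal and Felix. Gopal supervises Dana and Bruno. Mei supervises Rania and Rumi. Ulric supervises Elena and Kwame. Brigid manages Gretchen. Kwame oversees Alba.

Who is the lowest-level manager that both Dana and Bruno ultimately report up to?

Dana's chain of managers is Gopal, Theo, Linnea. Bruno's chain of managers is Gopal, Theo, Linnea. The first manager that appears in both chains is Gopal.

Gopal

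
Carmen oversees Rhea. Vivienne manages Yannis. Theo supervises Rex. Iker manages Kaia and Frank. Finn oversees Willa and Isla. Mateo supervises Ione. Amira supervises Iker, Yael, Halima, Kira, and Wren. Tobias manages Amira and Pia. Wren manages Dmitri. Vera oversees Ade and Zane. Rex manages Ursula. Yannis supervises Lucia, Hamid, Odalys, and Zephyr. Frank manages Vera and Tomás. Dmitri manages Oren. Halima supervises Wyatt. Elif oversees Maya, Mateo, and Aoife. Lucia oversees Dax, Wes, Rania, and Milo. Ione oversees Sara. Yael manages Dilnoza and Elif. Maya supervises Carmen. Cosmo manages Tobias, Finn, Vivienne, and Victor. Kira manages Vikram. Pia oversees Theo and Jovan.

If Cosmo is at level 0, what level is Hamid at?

3

Chain from Hamid up to Cosmo: Hamid → Yannis → Vivienne → Cosmo. That is 3 steps up, so Hamid is 3 levels below Cosmo.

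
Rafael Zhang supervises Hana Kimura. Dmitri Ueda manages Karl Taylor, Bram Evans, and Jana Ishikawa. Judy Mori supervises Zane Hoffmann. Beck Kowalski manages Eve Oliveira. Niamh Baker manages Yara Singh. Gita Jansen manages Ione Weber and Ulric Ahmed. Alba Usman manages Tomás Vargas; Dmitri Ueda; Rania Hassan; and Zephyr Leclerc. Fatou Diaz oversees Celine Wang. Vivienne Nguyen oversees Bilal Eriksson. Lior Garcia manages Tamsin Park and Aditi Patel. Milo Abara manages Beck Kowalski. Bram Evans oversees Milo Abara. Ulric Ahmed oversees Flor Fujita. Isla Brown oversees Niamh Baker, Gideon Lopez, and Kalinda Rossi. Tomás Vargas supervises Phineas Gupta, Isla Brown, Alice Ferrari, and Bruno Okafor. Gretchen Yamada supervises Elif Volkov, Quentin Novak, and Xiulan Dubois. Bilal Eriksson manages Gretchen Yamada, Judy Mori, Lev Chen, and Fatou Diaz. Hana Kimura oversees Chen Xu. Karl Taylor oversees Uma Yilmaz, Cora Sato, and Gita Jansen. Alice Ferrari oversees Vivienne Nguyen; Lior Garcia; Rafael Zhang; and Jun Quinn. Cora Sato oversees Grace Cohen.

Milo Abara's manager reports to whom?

Milo Abara reports to Bram Evans, and Bram Evans reports to Dmitri Ueda. So Milo Abara's skip-level manager is Dmitri Ueda.

Dmitri Ueda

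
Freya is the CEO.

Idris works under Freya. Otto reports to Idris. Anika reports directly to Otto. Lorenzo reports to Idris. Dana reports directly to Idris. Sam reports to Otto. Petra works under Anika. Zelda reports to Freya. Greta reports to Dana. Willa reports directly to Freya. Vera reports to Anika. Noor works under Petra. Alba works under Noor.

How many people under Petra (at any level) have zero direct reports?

1

The only person in Petra's organization with no one reporting to them is Alba. That is 1.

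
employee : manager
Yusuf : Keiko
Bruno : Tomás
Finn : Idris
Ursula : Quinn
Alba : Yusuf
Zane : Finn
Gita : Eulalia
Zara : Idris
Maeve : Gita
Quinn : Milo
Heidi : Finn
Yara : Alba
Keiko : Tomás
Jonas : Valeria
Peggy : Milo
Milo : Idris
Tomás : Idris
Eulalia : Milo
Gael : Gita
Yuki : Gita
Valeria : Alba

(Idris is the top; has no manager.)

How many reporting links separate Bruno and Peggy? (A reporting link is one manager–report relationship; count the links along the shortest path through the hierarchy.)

Bruno is 2 levels below Idris, and Peggy is 2 levels below Idris (their lowest common manager). The shortest path runs up from Bruno to Idris and back down to Peggy: 2 + 2 = 4 links.

4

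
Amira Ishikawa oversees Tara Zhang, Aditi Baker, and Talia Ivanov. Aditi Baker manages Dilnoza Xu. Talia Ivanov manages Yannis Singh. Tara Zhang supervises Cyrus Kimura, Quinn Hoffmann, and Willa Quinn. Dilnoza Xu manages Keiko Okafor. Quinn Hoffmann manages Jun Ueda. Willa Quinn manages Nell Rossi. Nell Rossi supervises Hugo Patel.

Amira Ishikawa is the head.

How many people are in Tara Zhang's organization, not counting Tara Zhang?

6

Tara Zhang directly manages Cyrus Kimura, Quinn Hoffmann, Willa Quinn. Cyrus Kimura has no reports. Under Quinn Hoffmann: Jun Ueda (1). Under Willa Quinn: Nell Rossi, Hugo Patel (2). So Tara Zhang's organization is 3 direct reports plus everyone under them: 1 + 2 + 3 = 6.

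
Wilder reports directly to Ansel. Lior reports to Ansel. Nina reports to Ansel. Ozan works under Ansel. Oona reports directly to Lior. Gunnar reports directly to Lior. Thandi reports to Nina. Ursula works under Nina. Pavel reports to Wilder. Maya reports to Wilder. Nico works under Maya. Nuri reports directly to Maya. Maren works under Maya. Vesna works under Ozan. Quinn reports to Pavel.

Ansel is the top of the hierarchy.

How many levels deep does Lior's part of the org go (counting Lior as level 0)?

1

The longest chain under Lior runs Lior → Gunnar, which is 1 level below Lior.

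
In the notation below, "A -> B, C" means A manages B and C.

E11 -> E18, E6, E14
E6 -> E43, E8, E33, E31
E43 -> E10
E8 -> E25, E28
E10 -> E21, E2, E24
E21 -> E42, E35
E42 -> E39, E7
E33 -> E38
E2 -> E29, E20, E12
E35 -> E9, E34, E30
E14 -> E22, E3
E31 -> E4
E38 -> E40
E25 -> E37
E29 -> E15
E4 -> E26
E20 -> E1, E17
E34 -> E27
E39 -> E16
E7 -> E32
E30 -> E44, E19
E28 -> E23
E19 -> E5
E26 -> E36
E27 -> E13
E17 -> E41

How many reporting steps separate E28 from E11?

Chain from E28 up to E11: E28 → E8 → E6 → E11. That is 3 steps up, so E28 is 3 levels below E11.

3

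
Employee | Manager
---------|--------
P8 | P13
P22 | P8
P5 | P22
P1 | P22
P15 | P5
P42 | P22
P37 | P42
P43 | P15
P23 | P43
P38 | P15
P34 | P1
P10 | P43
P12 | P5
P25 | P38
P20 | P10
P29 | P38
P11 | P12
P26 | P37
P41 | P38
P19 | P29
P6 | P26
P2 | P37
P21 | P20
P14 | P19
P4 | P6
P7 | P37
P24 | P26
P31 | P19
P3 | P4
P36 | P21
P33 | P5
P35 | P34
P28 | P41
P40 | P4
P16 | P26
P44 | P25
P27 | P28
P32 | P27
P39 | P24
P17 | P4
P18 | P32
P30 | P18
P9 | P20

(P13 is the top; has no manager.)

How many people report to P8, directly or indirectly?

P8 directly manages P22. Under P22: P42, P37, P7, P2, P26, P16, P24, P39, P6, P4, P17, P40, P3, P1, P34, P35, P5, P33, P12, P11, P15, P38, P41, P28, P27, P32, P18, P30, P29, P19, P31, P14, P25, P44, P43, P10, P20, P9, P21, P36, P23 (41). That's 42 in total.

42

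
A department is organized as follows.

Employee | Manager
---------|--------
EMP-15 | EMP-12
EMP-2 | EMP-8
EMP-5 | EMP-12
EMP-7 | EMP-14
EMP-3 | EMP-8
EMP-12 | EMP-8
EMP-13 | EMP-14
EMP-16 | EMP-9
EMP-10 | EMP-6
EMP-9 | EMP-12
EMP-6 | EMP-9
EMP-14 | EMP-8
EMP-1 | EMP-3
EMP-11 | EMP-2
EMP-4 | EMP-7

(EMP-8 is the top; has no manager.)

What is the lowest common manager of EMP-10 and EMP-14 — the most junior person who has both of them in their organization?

EMP-8

EMP-10's chain of managers is EMP-6, EMP-9, EMP-12, EMP-8. EMP-14's chain of managers is EMP-8. The first manager that appears in both chains is EMP-8.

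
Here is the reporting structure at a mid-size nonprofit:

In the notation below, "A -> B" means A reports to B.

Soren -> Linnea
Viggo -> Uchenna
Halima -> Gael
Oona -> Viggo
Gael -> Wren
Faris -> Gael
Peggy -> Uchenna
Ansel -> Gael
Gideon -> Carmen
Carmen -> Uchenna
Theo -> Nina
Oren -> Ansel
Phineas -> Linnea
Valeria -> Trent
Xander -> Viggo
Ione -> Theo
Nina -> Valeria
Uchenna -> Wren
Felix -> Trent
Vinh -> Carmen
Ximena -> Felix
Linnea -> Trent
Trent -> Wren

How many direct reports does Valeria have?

Valeria directly manages Nina. That is 1 direct report.

1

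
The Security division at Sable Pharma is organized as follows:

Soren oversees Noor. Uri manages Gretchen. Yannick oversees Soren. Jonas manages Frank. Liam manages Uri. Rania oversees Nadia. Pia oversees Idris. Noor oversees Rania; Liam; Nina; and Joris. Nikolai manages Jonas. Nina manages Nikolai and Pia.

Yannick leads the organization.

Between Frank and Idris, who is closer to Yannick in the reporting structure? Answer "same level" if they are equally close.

Idris

Frank is 6 levels below Yannick; Idris is 5. Idris is higher.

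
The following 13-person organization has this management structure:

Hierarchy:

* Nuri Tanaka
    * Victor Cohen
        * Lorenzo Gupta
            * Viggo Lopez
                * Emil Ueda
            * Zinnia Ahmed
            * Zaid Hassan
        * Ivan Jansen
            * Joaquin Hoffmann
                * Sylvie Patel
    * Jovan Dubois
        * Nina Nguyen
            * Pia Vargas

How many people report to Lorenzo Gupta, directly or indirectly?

Lorenzo Gupta directly manages Viggo Lopez, Zinnia Ahmed, Zaid Hassan. Under Viggo Lopez: Emil Ueda (1). Zinnia Ahmed has no reports. Zaid Hassan has no reports. So Lorenzo Gupta's organization is 3 direct reports plus everyone under them: 2 + 1 + 1 = 4.

4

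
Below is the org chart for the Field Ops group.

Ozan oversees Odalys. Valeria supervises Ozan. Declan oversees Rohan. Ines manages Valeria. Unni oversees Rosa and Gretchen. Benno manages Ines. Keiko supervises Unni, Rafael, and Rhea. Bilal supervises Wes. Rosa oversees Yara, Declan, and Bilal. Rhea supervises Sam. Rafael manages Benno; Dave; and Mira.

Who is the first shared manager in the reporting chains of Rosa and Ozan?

Rosa's chain of managers is Unni, Keiko. Ozan's chain of managers is Valeria, Ines, Benno, Rafael, Keiko. The first manager that appears in both chains is Keiko.

Keiko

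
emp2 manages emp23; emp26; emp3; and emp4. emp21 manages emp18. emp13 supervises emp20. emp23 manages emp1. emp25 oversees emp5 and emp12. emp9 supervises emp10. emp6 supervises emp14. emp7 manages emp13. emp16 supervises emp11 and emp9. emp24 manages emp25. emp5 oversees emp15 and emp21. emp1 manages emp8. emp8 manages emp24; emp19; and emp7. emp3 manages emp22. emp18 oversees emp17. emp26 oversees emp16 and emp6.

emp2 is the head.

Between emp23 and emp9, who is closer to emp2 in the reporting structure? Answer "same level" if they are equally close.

emp23

emp23 is 1 level below emp2; emp9 is 3. emp23 is higher.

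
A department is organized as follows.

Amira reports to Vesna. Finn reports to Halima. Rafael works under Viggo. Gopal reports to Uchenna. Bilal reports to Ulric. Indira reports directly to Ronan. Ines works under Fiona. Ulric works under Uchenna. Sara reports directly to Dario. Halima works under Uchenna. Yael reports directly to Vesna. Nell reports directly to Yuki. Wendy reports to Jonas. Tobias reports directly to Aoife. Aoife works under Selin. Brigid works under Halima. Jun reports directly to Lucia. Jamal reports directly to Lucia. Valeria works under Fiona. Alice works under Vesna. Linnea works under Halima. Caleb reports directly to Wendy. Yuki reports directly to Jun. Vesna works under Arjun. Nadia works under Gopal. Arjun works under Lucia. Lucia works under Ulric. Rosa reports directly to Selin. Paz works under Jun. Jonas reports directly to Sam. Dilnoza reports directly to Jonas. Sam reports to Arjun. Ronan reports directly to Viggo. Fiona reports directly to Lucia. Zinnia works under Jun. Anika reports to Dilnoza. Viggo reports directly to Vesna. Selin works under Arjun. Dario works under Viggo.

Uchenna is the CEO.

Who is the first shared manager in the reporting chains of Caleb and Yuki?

Lucia

Caleb's chain of managers is Wendy, Jonas, Sam, Arjun, Lucia, Ulric, Uchenna. Yuki's chain of managers is Jun, Lucia, Ulric, Uchenna. The first manager that appears in both chains is Lucia.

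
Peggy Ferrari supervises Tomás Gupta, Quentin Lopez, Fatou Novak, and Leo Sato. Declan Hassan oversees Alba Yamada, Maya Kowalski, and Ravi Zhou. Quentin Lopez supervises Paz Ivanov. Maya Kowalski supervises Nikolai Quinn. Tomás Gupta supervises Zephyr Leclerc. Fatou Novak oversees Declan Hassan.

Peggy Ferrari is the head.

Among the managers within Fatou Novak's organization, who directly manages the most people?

Declan Hassan

Direct-report counts within Fatou Novak's organization: Fatou Novak has 1; Declan Hassan has 3; Maya Kowalski has 1. The largest is 3, held by Declan Hassan.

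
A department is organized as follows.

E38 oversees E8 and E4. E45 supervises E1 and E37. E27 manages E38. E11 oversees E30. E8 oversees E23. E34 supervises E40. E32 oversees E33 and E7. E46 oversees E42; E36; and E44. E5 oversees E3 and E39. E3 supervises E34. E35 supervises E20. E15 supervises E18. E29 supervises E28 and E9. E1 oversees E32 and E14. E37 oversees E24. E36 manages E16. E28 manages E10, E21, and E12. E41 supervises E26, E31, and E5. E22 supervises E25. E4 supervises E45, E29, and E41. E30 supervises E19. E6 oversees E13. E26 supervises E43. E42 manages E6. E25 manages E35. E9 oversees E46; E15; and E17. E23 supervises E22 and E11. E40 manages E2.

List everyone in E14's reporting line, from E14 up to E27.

E14 -> E1 -> E45 -> E4 -> E38 -> E27

E14 reports to E1. E1 reports to E45. E45 reports to E4. E4 reports to E38. E38 reports to E27. E27 is at the top.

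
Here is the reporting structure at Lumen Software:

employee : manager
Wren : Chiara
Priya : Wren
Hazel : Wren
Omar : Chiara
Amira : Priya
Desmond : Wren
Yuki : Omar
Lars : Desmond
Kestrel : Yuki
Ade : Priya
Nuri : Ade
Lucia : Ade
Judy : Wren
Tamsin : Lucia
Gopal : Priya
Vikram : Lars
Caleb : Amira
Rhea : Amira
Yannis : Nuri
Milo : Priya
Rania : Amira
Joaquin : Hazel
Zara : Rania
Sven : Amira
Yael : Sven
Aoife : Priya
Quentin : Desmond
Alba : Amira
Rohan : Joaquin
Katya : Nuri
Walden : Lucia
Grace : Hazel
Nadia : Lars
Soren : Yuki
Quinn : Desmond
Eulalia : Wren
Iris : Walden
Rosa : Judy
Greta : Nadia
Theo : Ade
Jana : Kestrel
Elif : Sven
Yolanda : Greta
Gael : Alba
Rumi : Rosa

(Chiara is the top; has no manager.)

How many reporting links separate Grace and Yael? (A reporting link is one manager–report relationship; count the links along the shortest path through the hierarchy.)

Grace is 2 levels below Wren, and Yael is 4 levels below Wren (their lowest common manager). The shortest path runs up from Grace to Wren and back down to Yael: 2 + 4 = 6 links.

6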